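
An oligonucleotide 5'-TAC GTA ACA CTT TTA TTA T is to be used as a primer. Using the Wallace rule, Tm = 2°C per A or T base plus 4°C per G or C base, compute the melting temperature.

46°C

Counting bases: C=3, G=1, A=6, T=9
A+T = 15, G+C = 4
Tm = 2(15) + 4(4) = 30 + 16 = 46°C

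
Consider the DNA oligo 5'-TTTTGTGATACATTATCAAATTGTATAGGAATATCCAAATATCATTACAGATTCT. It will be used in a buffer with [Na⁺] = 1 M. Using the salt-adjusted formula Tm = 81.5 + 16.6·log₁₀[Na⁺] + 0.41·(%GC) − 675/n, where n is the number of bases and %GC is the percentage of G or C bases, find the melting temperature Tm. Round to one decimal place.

Length n = 55. Base counts: A=20, C=7, T=22, G=6
G+C = 13, so %GC = 13/55 × 100 = 23.636%
Salt term: 16.6 × (0) = 0
GC term: 0.41 × 23.636 = 9.691; length term: −675/55 = −12.273
Tm = 81.5 + (0) + 9.691 − 12.273 = 78.918 → 78.9°C

78.9°C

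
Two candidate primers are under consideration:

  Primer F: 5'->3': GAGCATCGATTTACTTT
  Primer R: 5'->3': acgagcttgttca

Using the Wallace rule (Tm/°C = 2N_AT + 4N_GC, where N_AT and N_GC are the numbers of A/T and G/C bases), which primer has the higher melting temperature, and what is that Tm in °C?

Primer F, 46°C

Primer F: A+T=11, G+C=6 → Tm = 2(11)+4(6) = 46°C
Primer R: A+T=7, G+C=6 → Tm = 2(7)+4(6) = 38°C
46°C vs 38°C → primer F is higher.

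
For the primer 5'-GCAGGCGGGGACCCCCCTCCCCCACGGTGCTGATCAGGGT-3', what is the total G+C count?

30

Counting bases: T=5, G=14, C=16, A=5
G+C = 14 + 16 = 30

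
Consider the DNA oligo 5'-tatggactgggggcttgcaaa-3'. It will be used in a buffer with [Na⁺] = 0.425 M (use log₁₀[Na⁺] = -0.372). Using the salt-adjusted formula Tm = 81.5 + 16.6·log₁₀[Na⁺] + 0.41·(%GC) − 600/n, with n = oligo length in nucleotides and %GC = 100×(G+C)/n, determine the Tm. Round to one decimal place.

Length n = 21. Counting bases: A=5, C=3, G=8, T=5
G+C = 11, so %GC = 11/21 × 100 = 52.381%
Salt term: 16.6 × (-0.372) = -6.175
GC term: 0.41 × 52.381 = 21.476; length term: −600/21 = −28.571
Tm = 81.5 + (-6.175) + 21.476 − 28.571 = 68.23 → 68.2°C

68.2°C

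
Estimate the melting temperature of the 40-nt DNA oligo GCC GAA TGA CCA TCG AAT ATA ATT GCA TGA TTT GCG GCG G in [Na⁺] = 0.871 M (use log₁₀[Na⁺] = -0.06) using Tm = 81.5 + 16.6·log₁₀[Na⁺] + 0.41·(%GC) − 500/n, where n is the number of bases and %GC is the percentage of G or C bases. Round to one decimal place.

Length n = 40. Counting bases: G=11, C=8, T=10, A=11
G+C = 19, so %GC = 19/40 × 100 = 47.5%
Salt term: 16.6 × (-0.06) = -0.996
GC term: 0.41 × 47.5 = 19.475; length term: −500/40 = −12.5
Tm = 81.5 + (-0.996) + 19.475 − 12.5 = 87.479 → 87.5°C

87.5°C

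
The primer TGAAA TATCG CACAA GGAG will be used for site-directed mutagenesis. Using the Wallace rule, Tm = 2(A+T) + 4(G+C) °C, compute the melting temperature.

Counting bases: C=3, A=8, T=3, G=5
A+T = 11, G+C = 8
Tm = 2(11) + 4(8) = 22 + 32 = 54°C

54°C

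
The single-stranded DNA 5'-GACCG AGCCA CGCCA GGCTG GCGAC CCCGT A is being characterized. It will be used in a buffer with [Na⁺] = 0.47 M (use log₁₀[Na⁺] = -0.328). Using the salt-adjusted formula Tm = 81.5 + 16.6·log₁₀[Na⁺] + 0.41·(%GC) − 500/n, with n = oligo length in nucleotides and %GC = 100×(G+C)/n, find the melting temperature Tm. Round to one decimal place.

Length n = 31. Counting bases: G=10, T=2, C=13, A=6
G+C = 23, so %GC = 23/31 × 100 = 74.194%
Salt term: 16.6 × (-0.328) = -5.445
GC term: 0.41 × 74.194 = 30.42; length term: −500/31 = −16.129
Tm = 81.5 + (-5.445) + 30.42 − 16.129 = 90.346 → 90.3°C

90.3°C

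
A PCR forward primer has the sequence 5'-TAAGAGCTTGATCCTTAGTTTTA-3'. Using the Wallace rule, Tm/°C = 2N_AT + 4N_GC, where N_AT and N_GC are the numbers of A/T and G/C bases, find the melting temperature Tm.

60°C

Base counts: G=4, T=10, A=6, C=3
A+T = 16, G+C = 7
Tm = 4·7 + 2·16 = 28 + 32 = 60°C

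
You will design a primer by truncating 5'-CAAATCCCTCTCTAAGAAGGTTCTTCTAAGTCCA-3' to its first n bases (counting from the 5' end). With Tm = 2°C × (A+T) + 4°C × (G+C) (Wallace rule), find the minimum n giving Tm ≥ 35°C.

First 11 bases: CAAATCCCTCT → Tm = 32°C (< 35°C)
First 12 bases: CAAATCCCTCTC → Tm = 36°C (≥ 35°C)
Each additional base adds 2°C (A/T) or 4°C (G/C), so Tm is non-decreasing in n; n = 12 is the first length to reach 35°C.

n = 12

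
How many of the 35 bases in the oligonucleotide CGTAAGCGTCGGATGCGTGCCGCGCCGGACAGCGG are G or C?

Counting bases: A=5, G=15, T=4, C=11
Total G or C: 15 + 11 = 26

26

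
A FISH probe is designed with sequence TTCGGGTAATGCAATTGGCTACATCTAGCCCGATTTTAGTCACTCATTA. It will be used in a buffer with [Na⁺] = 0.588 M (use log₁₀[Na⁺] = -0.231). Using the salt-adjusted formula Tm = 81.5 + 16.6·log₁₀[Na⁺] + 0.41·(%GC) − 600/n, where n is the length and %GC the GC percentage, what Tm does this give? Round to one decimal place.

82.2°C

Length n = 49. Scanning the sequence gives G=9, T=17, A=12, C=11.
G+C = 20, so %GC = 20/49 × 100 = 40.816%
Salt term: 16.6 × (-0.231) = -3.835
GC term: 0.41 × 40.816 = 16.735; length term: −600/49 = −12.245
Tm = 81.5 + (-3.835) + 16.735 − 12.245 = 82.155 → 82.2°C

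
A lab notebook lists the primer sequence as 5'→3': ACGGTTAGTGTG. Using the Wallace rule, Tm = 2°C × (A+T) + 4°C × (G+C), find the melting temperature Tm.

36°C

Counting bases: T=4, C=1, A=2, G=5
A+T = 6, G+C = 6
Tm = 2×6 + 4×6 = 36°C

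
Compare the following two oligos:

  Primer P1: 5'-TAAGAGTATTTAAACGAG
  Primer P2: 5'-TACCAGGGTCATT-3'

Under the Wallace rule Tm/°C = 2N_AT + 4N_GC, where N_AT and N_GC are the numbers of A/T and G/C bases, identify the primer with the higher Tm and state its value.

Primer P1: A+T=13, G+C=5 → Tm = 2(13)+4(5) = 46°C
Primer P2: A+T=7, G+C=6 → Tm = 2(7)+4(6) = 38°C
46°C vs 38°C → primer P1 is higher.

Primer P1, 46°C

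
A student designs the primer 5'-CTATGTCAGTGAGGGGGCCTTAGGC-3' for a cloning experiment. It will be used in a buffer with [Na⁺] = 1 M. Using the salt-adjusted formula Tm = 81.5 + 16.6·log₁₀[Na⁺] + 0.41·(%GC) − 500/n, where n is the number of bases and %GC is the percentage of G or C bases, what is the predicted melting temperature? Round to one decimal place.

Length n = 25. Base counts: G=10, A=4, T=6, C=5
G+C = 15, so %GC = 15/25 × 100 = 60%
Salt term: 16.6 × (0) = 0
GC term: 0.41 × 60 = 24.6; length term: −500/25 = −20
Tm = 81.5 + (0) + 24.6 − 20 = 86.1 → 86.1°C

86.1°C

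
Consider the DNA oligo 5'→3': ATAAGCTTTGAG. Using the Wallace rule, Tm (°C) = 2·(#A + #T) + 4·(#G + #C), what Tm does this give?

Scanning the sequence gives A=4, C=1, T=4, G=3.
AT pairs contribute 8, GC pairs contribute 4.
Tm = 2×8 + 4×4 = 32°C

32°C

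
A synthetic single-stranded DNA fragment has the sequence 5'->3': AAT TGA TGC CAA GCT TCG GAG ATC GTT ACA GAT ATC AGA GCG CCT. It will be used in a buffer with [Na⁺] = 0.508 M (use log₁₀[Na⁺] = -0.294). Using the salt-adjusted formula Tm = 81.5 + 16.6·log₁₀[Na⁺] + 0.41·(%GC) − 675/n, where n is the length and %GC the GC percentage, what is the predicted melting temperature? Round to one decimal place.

Length n = 45. Scanning the sequence gives C=10, T=11, A=13, G=11.
G+C = 21, so %GC = 21/45 × 100 = 46.667%
Salt term: 16.6 × (-0.294) = -4.88
GC term: 0.41 × 46.667 = 19.133; length term: −675/45 = −15
Tm = 81.5 + (-4.88) + 19.133 − 15 = 80.753 → 80.8°C

80.8°C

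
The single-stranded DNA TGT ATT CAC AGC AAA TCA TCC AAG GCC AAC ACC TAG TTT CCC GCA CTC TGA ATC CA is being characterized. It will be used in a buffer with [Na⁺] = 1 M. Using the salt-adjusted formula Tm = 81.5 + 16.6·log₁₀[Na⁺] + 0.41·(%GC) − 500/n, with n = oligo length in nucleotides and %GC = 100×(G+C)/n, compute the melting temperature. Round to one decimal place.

Length n = 56. G=7, T=13, C=19, A=17
G+C = 26, so %GC = 26/56 × 100 = 46.429%
Salt term: 16.6 × (0) = 0
GC term: 0.41 × 46.429 = 19.036; length term: −500/56 = −8.929
Tm = 81.5 + (0) + 19.036 − 8.929 = 91.607 → 91.6°C

91.6°C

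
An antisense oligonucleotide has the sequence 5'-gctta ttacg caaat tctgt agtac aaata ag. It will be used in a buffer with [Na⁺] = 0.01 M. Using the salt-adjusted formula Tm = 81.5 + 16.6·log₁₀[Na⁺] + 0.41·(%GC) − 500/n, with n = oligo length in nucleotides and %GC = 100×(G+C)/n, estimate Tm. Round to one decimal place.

45.5°C

Length n = 32. Scanning the sequence gives G=5, A=12, C=5, T=10.
G+C = 10, so %GC = 10/32 × 100 = 31.25%
Salt term: 16.6 × (-2) = -33.2
GC term: 0.41 × 31.25 = 12.812; length term: −500/32 = −15.625
Tm = 81.5 + (-33.2) + 12.812 − 15.625 = 45.487 → 45.5°C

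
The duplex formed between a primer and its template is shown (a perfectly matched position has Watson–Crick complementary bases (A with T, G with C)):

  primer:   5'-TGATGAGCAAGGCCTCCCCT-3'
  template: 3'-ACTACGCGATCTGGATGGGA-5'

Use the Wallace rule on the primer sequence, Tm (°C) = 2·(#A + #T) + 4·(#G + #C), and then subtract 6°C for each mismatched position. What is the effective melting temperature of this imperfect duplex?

40°C

Primer base counts: A=4, T=4, G=5, C=7 → A+T=8, G+C=12
Perfect-match Tm = 2(8) + 4(12) = 16 + 48 = 64°C
Mismatches (positions where the bases are not complementary): 4 (at positions 6, 9, 12, 16)
Effective Tm = 64 − 4×6 = 64 − 24 = 40°C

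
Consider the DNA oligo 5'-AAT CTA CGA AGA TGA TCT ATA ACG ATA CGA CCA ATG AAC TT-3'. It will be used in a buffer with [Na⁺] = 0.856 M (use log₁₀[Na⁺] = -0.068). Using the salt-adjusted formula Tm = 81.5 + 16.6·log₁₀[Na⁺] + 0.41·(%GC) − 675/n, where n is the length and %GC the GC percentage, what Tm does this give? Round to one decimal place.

77.9°C

Length n = 41. Base counts: T=10, G=6, C=8, A=17
G+C = 14, so %GC = 14/41 × 100 = 34.146%
Salt term: 16.6 × (-0.068) = -1.129
GC term: 0.41 × 34.146 = 14; length term: −675/41 = −16.463
Tm = 81.5 + (-1.129) + 14 − 16.463 = 77.908 → 77.9°C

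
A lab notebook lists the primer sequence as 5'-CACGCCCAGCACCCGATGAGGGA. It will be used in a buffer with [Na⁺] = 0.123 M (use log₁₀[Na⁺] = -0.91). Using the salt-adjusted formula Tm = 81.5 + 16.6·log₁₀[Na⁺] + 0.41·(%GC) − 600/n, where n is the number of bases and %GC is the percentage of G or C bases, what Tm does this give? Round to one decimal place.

Length n = 23. C=9, A=6, T=1, G=7
G+C = 16, so %GC = 16/23 × 100 = 69.565%
Salt term: 16.6 × (-0.91) = -15.106
GC term: 0.41 × 69.565 = 28.522; length term: −600/23 = −26.087
Tm = 81.5 + (-15.106) + 28.522 − 26.087 = 68.829 → 68.8°C

68.8°C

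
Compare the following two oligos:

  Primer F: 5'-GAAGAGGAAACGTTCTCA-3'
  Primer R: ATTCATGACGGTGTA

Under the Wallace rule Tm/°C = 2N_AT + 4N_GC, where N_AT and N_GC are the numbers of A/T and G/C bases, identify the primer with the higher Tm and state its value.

Primer F, 52°C

Primer F: A+T=10, G+C=8 → Tm = 2(10)+4(8) = 52°C
Primer R: A+T=9, G+C=6 → Tm = 2(9)+4(6) = 42°C
52°C vs 42°C → primer F is higher.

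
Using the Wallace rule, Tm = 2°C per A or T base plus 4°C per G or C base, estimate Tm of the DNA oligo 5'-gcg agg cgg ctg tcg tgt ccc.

74°C

Counting bases: T=4, A=1, C=7, G=9
AT pairs contribute 5, GC pairs contribute 16.
Tm = 2(5) + 4(16) = 10 + 64 = 74°C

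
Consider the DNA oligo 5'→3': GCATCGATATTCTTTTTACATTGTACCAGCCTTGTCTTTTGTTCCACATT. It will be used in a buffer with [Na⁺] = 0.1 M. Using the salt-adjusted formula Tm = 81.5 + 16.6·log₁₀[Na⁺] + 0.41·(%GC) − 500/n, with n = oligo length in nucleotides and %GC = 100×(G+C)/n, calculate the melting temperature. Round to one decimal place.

69.7°C

Length n = 50. Counting bases: A=9, G=6, C=12, T=23
G+C = 18, so %GC = 18/50 × 100 = 36%
Salt term: 16.6 × (-1) = -16.6
GC term: 0.41 × 36 = 14.76; length term: −500/50 = −10
Tm = 81.5 + (-16.6) + 14.76 − 10 = 69.66 → 69.7°C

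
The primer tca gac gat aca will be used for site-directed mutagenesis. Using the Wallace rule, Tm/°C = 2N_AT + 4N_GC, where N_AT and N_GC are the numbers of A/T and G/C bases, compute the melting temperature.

34°C

Scanning the sequence gives C=3, A=5, T=2, G=2.
So N_AT = 7 and N_GC = 5.
Tm = 2×7 + 4×5 = 34°C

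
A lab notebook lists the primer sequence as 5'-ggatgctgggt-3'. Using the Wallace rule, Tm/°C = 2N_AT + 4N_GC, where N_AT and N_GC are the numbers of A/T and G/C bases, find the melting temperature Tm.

Scanning the sequence gives G=6, A=1, C=1, T=3.
AT pairs contribute 4, GC pairs contribute 7.
Tm = 2×4 + 4×7 = 36°C

36°C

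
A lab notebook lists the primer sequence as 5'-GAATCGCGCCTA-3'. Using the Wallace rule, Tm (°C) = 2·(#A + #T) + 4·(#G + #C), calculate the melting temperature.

38°C

Base counts: G=3, T=2, C=4, A=3
So N_AT = 5 and N_GC = 7.
Tm = 4·7 + 2·5 = 28 + 10 = 38°C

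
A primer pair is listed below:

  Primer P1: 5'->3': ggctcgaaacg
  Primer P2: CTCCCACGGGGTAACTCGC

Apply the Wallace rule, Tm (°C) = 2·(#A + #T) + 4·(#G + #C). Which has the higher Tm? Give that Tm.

Primer P1: A+T=4, G+C=7 → Tm = 2(4)+4(7) = 36°C
Primer P2: A+T=6, G+C=13 → Tm = 2(6)+4(13) = 64°C
36°C vs 64°C → primer P2 is higher.

Primer P2, 64°C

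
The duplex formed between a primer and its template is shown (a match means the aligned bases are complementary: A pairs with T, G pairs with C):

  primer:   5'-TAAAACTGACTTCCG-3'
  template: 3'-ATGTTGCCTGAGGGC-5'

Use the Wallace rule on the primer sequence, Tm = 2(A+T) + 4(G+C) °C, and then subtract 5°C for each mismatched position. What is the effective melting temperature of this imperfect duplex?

27°C

Primer base counts: A=5, T=4, G=2, C=4 → A+T=9, G+C=6
Perfect-match Tm = 2(9) + 4(6) = 18 + 24 = 42°C
Mismatches (positions where the bases are not complementary): 3 (at positions 3, 7, 12)
Effective Tm = 42 − 3×5 = 42 − 15 = 27°C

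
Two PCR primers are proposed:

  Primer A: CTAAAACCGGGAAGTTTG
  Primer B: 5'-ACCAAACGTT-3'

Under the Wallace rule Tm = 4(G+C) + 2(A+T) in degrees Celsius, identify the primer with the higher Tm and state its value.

Primer A, 52°C

Primer A: A+T=10, G+C=8 → Tm = 2(10)+4(8) = 52°C
Primer B: A+T=6, G+C=4 → Tm = 2(6)+4(4) = 28°C
52°C vs 28°C → primer A is higher.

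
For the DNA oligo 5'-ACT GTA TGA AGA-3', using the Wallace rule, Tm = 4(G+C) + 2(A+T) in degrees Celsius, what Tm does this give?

Scanning the sequence gives A=5, C=1, T=3, G=3.
So N_AT = 8 and N_GC = 4.
Tm = 2×8 + 4×4 = 32°C

32°C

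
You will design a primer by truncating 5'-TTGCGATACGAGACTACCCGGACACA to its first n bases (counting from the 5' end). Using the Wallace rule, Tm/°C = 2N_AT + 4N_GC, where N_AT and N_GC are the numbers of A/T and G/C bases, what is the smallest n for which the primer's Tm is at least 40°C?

n = 14

First 13 bases: TTGCGATACGAGA → Tm = 38°C (< 40°C)
First 14 bases: TTGCGATACGAGAC → Tm = 42°C (≥ 40°C)
Since every base adds ≥2°C, Tm only increases with n, so the threshold is first crossed at n = 14.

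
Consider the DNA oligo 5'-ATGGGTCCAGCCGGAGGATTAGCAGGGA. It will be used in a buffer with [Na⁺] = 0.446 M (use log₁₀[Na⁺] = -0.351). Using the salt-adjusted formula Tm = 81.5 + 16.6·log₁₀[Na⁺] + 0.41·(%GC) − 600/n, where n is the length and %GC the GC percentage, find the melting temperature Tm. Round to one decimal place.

79.1°C

Length n = 28. Counting bases: A=7, C=5, T=4, G=12
G+C = 17, so %GC = 17/28 × 100 = 60.714%
Salt term: 16.6 × (-0.351) = -5.827
GC term: 0.41 × 60.714 = 24.893; length term: −600/28 = −21.429
Tm = 81.5 + (-5.827) + 24.893 − 21.429 = 79.137 → 79.1°C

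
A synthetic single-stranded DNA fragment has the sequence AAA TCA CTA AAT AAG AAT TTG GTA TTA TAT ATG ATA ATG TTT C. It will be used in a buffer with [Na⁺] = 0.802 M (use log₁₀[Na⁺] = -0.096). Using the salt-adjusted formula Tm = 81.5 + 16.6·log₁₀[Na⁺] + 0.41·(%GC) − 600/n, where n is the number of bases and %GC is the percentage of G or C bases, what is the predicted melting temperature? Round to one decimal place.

73.6°C

Length n = 43. Base counts: T=17, C=3, G=5, A=18
G+C = 8, so %GC = 8/43 × 100 = 18.605%
Salt term: 16.6 × (-0.096) = -1.594
GC term: 0.41 × 18.605 = 7.628; length term: −600/43 = −13.953
Tm = 81.5 + (-1.594) + 7.628 − 13.953 = 73.581 → 73.6°C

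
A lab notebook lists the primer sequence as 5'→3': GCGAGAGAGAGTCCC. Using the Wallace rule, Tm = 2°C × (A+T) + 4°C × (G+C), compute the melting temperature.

50°C

Base counts: T=1, A=4, C=4, G=6
AT pairs contribute 5, GC pairs contribute 10.
Tm = 2×5 + 4×10 = 50°C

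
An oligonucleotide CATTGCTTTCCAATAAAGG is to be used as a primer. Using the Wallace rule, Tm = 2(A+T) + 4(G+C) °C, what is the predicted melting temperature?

Base counts: T=6, G=3, C=4, A=6
AT pairs contribute 12, GC pairs contribute 7.
Tm = 4·7 + 2·12 = 28 + 24 = 52°C

52°C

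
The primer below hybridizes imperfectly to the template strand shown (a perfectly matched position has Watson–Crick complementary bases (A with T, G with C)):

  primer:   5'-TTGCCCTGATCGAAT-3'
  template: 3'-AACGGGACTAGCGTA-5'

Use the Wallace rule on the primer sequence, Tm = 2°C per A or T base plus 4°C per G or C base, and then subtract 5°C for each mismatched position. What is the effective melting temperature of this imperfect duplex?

Primer base counts: A=3, T=5, G=3, C=4 → A+T=8, G+C=7
Perfect-match Tm = 2(8) + 4(7) = 16 + 28 = 44°C
Mismatches (positions where the bases are not complementary): 1 (at position 13)
Effective Tm = 44 − 1×5 = 44 − 5 = 39°C

39°C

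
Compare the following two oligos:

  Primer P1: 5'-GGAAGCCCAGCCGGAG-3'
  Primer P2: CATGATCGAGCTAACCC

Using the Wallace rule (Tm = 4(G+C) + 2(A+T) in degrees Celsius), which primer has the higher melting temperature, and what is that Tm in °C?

Primer P1: A+T=4, G+C=12 → Tm = 2(4)+4(12) = 56°C
Primer P2: A+T=8, G+C=9 → Tm = 2(8)+4(9) = 52°C
56°C vs 52°C → primer P1 is higher.

Primer P1, 56°C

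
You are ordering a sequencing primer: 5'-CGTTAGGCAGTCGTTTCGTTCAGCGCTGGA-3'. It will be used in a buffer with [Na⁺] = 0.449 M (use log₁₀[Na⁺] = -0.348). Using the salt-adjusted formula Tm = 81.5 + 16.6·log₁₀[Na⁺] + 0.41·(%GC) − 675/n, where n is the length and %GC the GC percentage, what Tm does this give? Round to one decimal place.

Length n = 30. Base counts: T=9, C=7, A=4, G=10
G+C = 17, so %GC = 17/30 × 100 = 56.667%
Salt term: 16.6 × (-0.348) = -5.777
GC term: 0.41 × 56.667 = 23.233; length term: −675/30 = −22.5
Tm = 81.5 + (-5.777) + 23.233 − 22.5 = 76.456 → 76.5°C

76.5°C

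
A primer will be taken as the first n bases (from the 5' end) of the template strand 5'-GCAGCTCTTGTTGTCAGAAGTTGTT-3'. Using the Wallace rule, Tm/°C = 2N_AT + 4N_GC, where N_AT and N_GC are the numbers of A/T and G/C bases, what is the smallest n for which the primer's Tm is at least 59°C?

n = 20

First 19 bases: GCAGCTCTTGTTGTCAGAA → Tm = 56°C (< 59°C)
First 20 bases: GCAGCTCTTGTTGTCAGAAG → Tm = 60°C (≥ 59°C)
Since every base adds ≥2°C, Tm only increases with n, so the threshold is first crossed at n = 20.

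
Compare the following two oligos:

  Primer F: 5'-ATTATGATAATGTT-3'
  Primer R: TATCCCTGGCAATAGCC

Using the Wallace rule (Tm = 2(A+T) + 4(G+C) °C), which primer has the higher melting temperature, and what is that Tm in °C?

Primer F: A+T=12, G+C=2 → Tm = 2(12)+4(2) = 32°C
Primer R: A+T=8, G+C=9 → Tm = 2(8)+4(9) = 52°C
32°C vs 52°C → primer R is higher.

Primer R, 52°C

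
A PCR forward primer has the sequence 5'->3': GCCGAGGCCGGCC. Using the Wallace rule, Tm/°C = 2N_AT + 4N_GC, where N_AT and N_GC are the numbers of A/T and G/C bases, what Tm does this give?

50°C

Base counts: A=1, G=6, C=6, T=0
A+T = 1, G+C = 12
Tm = 2×1 + 4×12 = 50°C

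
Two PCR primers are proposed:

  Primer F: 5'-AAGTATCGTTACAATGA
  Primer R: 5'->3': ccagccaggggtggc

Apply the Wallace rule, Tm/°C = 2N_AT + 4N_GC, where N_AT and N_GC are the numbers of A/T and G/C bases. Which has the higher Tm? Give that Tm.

Primer F: A+T=12, G+C=5 → Tm = 2(12)+4(5) = 44°C
Primer R: A+T=3, G+C=12 → Tm = 2(3)+4(12) = 54°C
44°C vs 54°C → primer R is higher.

Primer R, 54°C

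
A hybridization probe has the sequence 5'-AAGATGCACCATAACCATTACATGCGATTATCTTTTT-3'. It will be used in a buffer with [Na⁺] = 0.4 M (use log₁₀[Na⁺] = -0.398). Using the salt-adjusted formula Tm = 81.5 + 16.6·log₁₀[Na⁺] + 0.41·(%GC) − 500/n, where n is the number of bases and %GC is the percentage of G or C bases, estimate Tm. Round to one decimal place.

Length n = 37. Counting bases: T=13, C=8, A=12, G=4
G+C = 12, so %GC = 12/37 × 100 = 32.432%
Salt term: 16.6 × (-0.398) = -6.607
GC term: 0.41 × 32.432 = 13.297; length term: −500/37 = −13.514
Tm = 81.5 + (-6.607) + 13.297 − 13.514 = 74.676 → 74.7°C

74.7°C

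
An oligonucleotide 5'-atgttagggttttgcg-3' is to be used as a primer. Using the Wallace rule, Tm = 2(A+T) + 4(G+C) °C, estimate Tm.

Counting bases: G=6, C=1, T=7, A=2
A+T = 9, G+C = 7
Tm = 2×9 + 4×7 = 46°C

46°C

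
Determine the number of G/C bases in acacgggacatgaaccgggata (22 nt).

12

Counting bases: A=8, G=7, C=5, T=2
G+C = 7 + 5 = 12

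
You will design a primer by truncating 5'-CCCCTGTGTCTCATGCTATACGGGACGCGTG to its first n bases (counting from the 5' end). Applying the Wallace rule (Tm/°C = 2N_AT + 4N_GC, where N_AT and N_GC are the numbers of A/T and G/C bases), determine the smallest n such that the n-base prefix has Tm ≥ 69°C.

First 22 bases: CCCCTGTGTCTCATGCTATACG → Tm = 68°C (< 69°C)
First 23 bases: CCCCTGTGTCTCATGCTATACGG → Tm = 72°C (≥ 69°C)
Each additional base adds 2°C (A/T) or 4°C (G/C), so Tm is non-decreasing in n; n = 23 is the first length to reach 69°C.

n = 23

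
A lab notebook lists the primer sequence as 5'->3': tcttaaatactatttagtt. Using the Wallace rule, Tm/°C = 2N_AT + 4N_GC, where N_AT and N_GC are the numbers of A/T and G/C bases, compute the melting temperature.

Base counts: T=10, G=1, C=2, A=6
A+T = 16, G+C = 3
Tm = 2(16) + 4(3) = 32 + 12 = 44°C

44°C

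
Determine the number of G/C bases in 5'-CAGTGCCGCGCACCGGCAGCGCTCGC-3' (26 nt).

Scanning the sequence gives G=9, C=12, T=2, A=3.
G+C = 9 + 12 = 21

21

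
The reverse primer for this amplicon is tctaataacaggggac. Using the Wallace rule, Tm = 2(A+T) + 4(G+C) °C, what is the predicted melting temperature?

46°C

Counting bases: T=3, G=4, C=3, A=6
A+T = 9, G+C = 7
Tm = 2×9 + 4×7 = 46°C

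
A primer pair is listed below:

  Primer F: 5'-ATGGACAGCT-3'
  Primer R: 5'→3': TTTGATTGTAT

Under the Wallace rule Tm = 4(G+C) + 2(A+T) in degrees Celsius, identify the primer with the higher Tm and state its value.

Primer F: A+T=5, G+C=5 → Tm = 2(5)+4(5) = 30°C
Primer R: A+T=9, G+C=2 → Tm = 2(9)+4(2) = 26°C
30°C vs 26°C → primer F is higher.

Primer F, 30°C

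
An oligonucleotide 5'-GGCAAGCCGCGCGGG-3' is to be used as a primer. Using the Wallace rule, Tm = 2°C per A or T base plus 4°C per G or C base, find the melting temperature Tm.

Base counts: C=5, G=8, A=2, T=0
A+T = 2, G+C = 13
Tm = 4·13 + 2·2 = 52 + 4 = 56°C

56°C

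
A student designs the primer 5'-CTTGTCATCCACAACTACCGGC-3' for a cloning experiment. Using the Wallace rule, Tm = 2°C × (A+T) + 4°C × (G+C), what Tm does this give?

68°C

Scanning the sequence gives T=5, G=3, C=9, A=5.
So N_AT = 10 and N_GC = 12.
Tm = 2(10) + 4(12) = 20 + 48 = 68°C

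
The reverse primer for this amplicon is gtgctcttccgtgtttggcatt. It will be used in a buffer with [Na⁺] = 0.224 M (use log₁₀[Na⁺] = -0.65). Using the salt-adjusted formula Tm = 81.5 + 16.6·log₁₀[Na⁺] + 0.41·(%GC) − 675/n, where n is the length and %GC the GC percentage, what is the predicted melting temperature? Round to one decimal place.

60.5°C

Length n = 22. Scanning the sequence gives G=6, C=5, A=1, T=10.
G+C = 11, so %GC = 11/22 × 100 = 50%
Salt term: 16.6 × (-0.65) = -10.79
GC term: 0.41 × 50 = 20.5; length term: −675/22 = −30.682
Tm = 81.5 + (-10.79) + 20.5 − 30.682 = 60.528 → 60.5°C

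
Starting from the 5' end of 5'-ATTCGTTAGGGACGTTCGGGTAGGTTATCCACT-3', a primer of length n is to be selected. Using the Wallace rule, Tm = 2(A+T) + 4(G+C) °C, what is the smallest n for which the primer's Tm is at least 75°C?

n = 25

First 24 bases: ATTCGTTAGGGACGTTCGGGTAGG → Tm = 74°C (< 75°C)
First 25 bases: ATTCGTTAGGGACGTTCGGGTAGGT → Tm = 76°C (≥ 75°C)
Each additional base adds 2°C (A/T) or 4°C (G/C), so Tm is non-decreasing in n; n = 25 is the first length to reach 75°C.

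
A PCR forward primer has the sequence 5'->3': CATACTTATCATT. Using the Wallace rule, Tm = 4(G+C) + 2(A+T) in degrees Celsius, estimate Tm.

Scanning the sequence gives C=3, A=4, T=6, G=0.
So N_AT = 10 and N_GC = 3.
Tm = 2(10) + 4(3) = 20 + 12 = 32°C

32°C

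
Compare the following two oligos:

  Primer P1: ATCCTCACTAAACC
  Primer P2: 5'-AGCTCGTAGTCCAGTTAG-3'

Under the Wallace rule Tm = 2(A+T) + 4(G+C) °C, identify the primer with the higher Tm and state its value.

Primer P2, 54°C

Primer P1: A+T=8, G+C=6 → Tm = 2(8)+4(6) = 40°C
Primer P2: A+T=9, G+C=9 → Tm = 2(9)+4(9) = 54°C
40°C vs 54°C → primer P2 is higher.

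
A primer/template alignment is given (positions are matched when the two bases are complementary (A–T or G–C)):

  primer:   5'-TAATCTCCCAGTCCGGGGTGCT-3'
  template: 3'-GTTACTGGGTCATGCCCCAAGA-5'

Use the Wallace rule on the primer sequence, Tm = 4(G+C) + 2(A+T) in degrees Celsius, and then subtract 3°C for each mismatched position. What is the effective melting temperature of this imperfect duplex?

Primer base counts: A=3, T=6, G=6, C=7 → A+T=9, G+C=13
Perfect-match Tm = 2(9) + 4(13) = 18 + 52 = 70°C
Mismatches (positions where the bases are not complementary): 5 (at positions 1, 5, 6, 13, 20)
Effective Tm = 70 − 5×3 = 70 − 15 = 55°C

55°C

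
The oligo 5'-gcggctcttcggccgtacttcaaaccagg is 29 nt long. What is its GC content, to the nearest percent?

Scanning the sequence gives G=8, C=10, A=5, T=6.
G+C = 8 + 10 = 18 out of 29 bases
%GC = 18/29 × 100 = 62.07% ≈ 62%

62%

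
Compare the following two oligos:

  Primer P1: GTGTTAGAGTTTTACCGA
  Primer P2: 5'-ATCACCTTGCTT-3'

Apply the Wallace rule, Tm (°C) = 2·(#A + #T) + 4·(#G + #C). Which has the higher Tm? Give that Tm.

Primer P1: A+T=11, G+C=7 → Tm = 2(11)+4(7) = 50°C
Primer P2: A+T=7, G+C=5 → Tm = 2(7)+4(5) = 34°C
50°C vs 34°C → primer P1 is higher.

Primer P1, 50°C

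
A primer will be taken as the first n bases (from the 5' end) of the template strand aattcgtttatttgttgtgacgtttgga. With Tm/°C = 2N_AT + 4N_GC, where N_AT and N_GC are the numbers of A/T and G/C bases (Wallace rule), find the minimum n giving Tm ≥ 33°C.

First 13 bases: AATTCGTTTATTT → Tm = 30°C (< 33°C)
First 14 bases: AATTCGTTTATTTG → Tm = 34°C (≥ 33°C)
Each additional base adds 2°C (A/T) or 4°C (G/C), so Tm is non-decreasing in n; n = 14 is the first length to reach 33°C.

n = 14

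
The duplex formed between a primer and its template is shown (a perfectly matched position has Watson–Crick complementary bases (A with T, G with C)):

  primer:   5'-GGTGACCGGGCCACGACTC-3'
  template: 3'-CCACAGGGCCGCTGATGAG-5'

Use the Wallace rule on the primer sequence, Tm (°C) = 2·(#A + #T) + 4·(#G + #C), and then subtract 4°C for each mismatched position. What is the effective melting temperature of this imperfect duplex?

Primer base counts: A=3, T=2, G=7, C=7 → A+T=5, G+C=14
Perfect-match Tm = 2(5) + 4(14) = 10 + 56 = 66°C
Mismatches (positions where the bases are not complementary): 4 (at positions 5, 8, 12, 15)
Effective Tm = 66 − 4×4 = 66 − 16 = 50°C

50°C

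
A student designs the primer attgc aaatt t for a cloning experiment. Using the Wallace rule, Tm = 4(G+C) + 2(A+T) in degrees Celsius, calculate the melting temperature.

Counting bases: T=5, G=1, A=4, C=1
So N_AT = 9 and N_GC = 2.
Tm = 4·2 + 2·9 = 8 + 18 = 26°C

26°C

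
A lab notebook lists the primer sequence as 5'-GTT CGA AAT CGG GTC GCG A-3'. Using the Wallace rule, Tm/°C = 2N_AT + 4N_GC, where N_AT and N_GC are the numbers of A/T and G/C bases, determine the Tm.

Base counts: A=4, T=4, G=7, C=4
AT pairs contribute 8, GC pairs contribute 11.
Tm = 4·11 + 2·8 = 44 + 16 = 60°C

60°C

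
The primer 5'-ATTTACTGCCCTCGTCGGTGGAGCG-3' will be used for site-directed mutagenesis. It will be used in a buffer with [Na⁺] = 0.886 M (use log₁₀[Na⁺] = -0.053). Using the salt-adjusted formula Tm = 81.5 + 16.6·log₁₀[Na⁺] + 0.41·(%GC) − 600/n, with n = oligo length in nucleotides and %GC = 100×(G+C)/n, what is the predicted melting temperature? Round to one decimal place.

Length n = 25. Scanning the sequence gives C=7, A=3, T=7, G=8.
G+C = 15, so %GC = 15/25 × 100 = 60%
Salt term: 16.6 × (-0.053) = -0.88
GC term: 0.41 × 60 = 24.6; length term: −600/25 = −24
Tm = 81.5 + (-0.88) + 24.6 − 24 = 81.22 → 81.2°C

81.2°C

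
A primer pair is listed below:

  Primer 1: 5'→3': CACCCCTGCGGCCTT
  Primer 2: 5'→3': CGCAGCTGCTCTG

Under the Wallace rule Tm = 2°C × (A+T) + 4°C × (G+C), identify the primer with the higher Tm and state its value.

Primer 1, 52°C

Primer 1: A+T=4, G+C=11 → Tm = 2(4)+4(11) = 52°C
Primer 2: A+T=4, G+C=9 → Tm = 2(4)+4(9) = 44°C
52°C vs 44°C → primer 1 is higher.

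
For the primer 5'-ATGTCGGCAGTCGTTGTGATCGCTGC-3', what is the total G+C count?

15

Counting bases: A=3, C=6, G=9, T=8
G+C = 9 + 6 = 15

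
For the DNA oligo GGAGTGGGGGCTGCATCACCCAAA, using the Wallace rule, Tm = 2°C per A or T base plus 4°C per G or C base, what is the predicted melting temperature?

Scanning the sequence gives C=6, A=6, G=9, T=3.
So N_AT = 9 and N_GC = 15.
Tm = 4·15 + 2·9 = 60 + 18 = 78°C

78°C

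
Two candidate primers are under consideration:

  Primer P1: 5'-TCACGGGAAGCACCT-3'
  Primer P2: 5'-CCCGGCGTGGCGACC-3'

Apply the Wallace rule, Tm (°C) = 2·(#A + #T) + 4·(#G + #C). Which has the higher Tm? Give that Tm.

Primer P2, 56°C

Primer P1: A+T=6, G+C=9 → Tm = 2(6)+4(9) = 48°C
Primer P2: A+T=2, G+C=13 → Tm = 2(2)+4(13) = 56°C
48°C vs 56°C → primer P2 is higher.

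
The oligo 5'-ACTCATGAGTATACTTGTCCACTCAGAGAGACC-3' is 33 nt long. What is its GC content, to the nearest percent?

Base counts: G=6, C=9, T=8, A=10
G+C = 6 + 9 = 15 out of 33 bases
%GC = 15/33 × 100 = 45.45% ≈ 45%

45%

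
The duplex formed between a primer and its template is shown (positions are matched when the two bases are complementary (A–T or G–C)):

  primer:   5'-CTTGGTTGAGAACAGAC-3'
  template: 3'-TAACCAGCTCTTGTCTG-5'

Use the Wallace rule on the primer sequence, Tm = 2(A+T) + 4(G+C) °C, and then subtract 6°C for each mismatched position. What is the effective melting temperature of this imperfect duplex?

Primer base counts: A=5, T=4, G=5, C=3 → A+T=9, G+C=8
Perfect-match Tm = 2(9) + 4(8) = 18 + 32 = 50°C
Mismatches (positions where the bases are not complementary): 2 (at positions 1, 7)
Effective Tm = 50 − 2×6 = 50 − 12 = 38°C

38°C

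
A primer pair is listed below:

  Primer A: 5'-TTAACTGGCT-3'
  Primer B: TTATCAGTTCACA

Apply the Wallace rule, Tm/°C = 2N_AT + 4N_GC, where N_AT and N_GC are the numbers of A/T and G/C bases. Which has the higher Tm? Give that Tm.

Primer A: A+T=6, G+C=4 → Tm = 2(6)+4(4) = 28°C
Primer B: A+T=9, G+C=4 → Tm = 2(9)+4(4) = 34°C
28°C vs 34°C → primer B is higher.

Primer B, 34°C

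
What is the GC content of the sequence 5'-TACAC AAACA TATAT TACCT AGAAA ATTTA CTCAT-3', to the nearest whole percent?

23%

T=11, A=16, C=7, G=1
G+C = 1 + 7 = 8 out of 35 bases
%GC = 8/35 × 100 = 22.86% ≈ 23%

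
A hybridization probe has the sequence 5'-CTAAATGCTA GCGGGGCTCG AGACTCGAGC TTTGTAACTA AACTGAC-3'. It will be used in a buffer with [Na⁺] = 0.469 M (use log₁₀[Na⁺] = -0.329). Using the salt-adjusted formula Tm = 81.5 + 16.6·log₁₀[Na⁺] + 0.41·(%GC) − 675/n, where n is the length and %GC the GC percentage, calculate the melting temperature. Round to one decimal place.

81.7°C

Length n = 47. Base counts: C=11, T=11, A=13, G=12
G+C = 23, so %GC = 23/47 × 100 = 48.936%
Salt term: 16.6 × (-0.329) = -5.461
GC term: 0.41 × 48.936 = 20.064; length term: −675/47 = −14.362
Tm = 81.5 + (-5.461) + 20.064 − 14.362 = 81.741 → 81.7°C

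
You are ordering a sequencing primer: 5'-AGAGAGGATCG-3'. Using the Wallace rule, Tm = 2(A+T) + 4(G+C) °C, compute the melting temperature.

34°C

Counting bases: C=1, T=1, A=4, G=5
AT pairs contribute 5, GC pairs contribute 6.
Tm = 2×5 + 4×6 = 34°C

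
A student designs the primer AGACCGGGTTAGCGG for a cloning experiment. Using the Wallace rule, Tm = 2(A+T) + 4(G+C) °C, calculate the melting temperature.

50°C

Counting bases: G=7, T=2, C=3, A=3
So N_AT = 5 and N_GC = 10.
Tm = 2×5 + 4×10 = 50°C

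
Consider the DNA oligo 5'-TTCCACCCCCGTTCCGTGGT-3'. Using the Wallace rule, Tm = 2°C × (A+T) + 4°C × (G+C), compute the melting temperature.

66°C

Base counts: A=1, G=4, T=6, C=9
So N_AT = 7 and N_GC = 13.
Tm = 2(7) + 4(13) = 14 + 52 = 66°C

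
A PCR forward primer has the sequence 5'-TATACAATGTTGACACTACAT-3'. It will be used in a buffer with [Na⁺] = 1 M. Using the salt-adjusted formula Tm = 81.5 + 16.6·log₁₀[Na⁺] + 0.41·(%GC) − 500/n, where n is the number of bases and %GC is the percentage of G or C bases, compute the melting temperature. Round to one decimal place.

69.4°C

Length n = 21. C=4, T=7, A=8, G=2
G+C = 6, so %GC = 6/21 × 100 = 28.571%
Salt term: 16.6 × (0) = 0
GC term: 0.41 × 28.571 = 11.714; length term: −500/21 = −23.81
Tm = 81.5 + (0) + 11.714 − 23.81 = 69.404 → 69.4°C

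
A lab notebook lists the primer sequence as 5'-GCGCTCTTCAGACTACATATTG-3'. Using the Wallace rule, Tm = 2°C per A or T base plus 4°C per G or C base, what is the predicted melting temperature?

Scanning the sequence gives G=4, T=7, A=5, C=6.
So N_AT = 12 and N_GC = 10.
Tm = 2(12) + 4(10) = 24 + 40 = 64°C

64°C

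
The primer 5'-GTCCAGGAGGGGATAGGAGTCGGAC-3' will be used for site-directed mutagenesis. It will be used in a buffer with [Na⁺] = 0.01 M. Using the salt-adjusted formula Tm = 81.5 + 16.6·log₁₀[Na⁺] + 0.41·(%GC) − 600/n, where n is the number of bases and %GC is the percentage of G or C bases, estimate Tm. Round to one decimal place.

50.5°C

Length n = 25. Counting bases: T=3, C=4, G=12, A=6
G+C = 16, so %GC = 16/25 × 100 = 64%
Salt term: 16.6 × (-2) = -33.2
GC term: 0.41 × 64 = 26.24; length term: −600/25 = −24
Tm = 81.5 + (-33.2) + 26.24 − 24 = 50.54 → 50.5°C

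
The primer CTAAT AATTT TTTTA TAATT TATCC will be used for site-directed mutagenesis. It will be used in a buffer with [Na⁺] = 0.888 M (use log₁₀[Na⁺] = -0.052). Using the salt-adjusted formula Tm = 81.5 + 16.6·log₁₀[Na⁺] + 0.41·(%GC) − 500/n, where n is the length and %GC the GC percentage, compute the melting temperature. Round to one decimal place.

65.6°C

Length n = 25. Counting bases: G=0, C=3, T=14, A=8
G+C = 3, so %GC = 3/25 × 100 = 12%
Salt term: 16.6 × (-0.052) = -0.863
GC term: 0.41 × 12 = 4.92; length term: −500/25 = −20
Tm = 81.5 + (-0.863) + 4.92 − 20 = 65.557 → 65.6°C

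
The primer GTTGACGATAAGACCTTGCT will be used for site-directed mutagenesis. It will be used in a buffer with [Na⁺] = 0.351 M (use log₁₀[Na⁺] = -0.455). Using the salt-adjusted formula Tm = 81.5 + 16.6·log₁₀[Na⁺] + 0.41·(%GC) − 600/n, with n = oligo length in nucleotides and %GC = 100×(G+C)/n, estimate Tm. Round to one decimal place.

Length n = 20. Scanning the sequence gives T=6, C=4, A=5, G=5.
G+C = 9, so %GC = 9/20 × 100 = 45%
Salt term: 16.6 × (-0.455) = -7.553
GC term: 0.41 × 45 = 18.45; length term: −600/20 = −30
Tm = 81.5 + (-7.553) + 18.45 − 30 = 62.397 → 62.4°C

62.4°C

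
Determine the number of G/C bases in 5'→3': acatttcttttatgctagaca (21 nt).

Base counts: G=2, A=6, T=9, C=4
G+C = 2 + 4 = 6

6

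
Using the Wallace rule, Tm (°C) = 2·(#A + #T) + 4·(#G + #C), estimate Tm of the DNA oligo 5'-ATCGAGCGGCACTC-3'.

Scanning the sequence gives A=3, C=5, G=4, T=2.
So N_AT = 5 and N_GC = 9.
Tm = 2(5) + 4(9) = 10 + 36 = 46°C

46°C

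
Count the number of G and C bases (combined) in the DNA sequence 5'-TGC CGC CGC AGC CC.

12

Base counts: T=1, G=4, C=8, A=1
Total G or C: 4 + 8 = 12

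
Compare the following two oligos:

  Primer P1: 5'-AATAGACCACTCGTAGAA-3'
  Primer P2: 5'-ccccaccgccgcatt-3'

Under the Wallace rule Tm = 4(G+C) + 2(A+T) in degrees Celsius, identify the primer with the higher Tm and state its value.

Primer P1: A+T=11, G+C=7 → Tm = 2(11)+4(7) = 50°C
Primer P2: A+T=4, G+C=11 → Tm = 2(4)+4(11) = 52°C
50°C vs 52°C → primer P2 is higher.

Primer P2, 52°C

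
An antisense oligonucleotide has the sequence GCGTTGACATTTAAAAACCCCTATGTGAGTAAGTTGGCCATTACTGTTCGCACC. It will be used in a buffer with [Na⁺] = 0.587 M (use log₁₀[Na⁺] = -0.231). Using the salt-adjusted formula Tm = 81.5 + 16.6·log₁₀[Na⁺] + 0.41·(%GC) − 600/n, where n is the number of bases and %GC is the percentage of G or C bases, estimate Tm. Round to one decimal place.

Length n = 54. Counting bases: A=14, T=16, C=13, G=11
G+C = 24, so %GC = 24/54 × 100 = 44.444%
Salt term: 16.6 × (-0.231) = -3.835
GC term: 0.41 × 44.444 = 18.222; length term: −600/54 = −11.111
Tm = 81.5 + (-3.835) + 18.222 − 11.111 = 84.776 → 84.8°C

84.8°C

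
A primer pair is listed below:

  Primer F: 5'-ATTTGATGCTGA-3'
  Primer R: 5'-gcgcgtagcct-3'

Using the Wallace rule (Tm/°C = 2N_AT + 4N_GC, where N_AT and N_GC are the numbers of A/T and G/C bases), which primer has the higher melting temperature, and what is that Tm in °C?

Primer F: A+T=8, G+C=4 → Tm = 2(8)+4(4) = 32°C
Primer R: A+T=3, G+C=8 → Tm = 2(3)+4(8) = 38°C
32°C vs 38°C → primer R is higher.

Primer R, 38°C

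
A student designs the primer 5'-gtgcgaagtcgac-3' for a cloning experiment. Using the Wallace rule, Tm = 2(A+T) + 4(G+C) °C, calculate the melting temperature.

Base counts: C=3, T=2, A=3, G=5
So N_AT = 5 and N_GC = 8.
Tm = 2(5) + 4(8) = 10 + 32 = 42°C

42°C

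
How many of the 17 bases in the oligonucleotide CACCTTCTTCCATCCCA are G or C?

Scanning the sequence gives C=9, A=3, G=0, T=5.
G+C = 0 + 9 = 9

9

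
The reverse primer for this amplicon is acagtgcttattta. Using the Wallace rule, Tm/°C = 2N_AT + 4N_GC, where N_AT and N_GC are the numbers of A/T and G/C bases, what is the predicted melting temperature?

36°C

Scanning the sequence gives C=2, T=6, A=4, G=2.
So N_AT = 10 and N_GC = 4.
Tm = 2(10) + 4(4) = 20 + 16 = 36°C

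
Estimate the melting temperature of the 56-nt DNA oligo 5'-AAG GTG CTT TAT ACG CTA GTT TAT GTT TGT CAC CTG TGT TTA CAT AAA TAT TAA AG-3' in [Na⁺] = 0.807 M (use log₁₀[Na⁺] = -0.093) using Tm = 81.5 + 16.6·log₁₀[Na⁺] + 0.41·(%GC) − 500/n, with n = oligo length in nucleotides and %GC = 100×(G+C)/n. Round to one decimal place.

Length n = 56. Counting bases: G=10, A=16, T=23, C=7
G+C = 17, so %GC = 17/56 × 100 = 30.357%
Salt term: 16.6 × (-0.093) = -1.544
GC term: 0.41 × 30.357 = 12.446; length term: −500/56 = −8.929
Tm = 81.5 + (-1.544) + 12.446 − 8.929 = 83.473 → 83.5°C

83.5°C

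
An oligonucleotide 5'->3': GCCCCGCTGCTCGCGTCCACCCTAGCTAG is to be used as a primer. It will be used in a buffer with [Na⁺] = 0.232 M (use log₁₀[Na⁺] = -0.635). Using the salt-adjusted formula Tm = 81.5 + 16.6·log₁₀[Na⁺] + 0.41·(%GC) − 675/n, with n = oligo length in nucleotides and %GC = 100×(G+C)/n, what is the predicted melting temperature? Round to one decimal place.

77.4°C

Length n = 29. Base counts: G=7, C=14, A=3, T=5
G+C = 21, so %GC = 21/29 × 100 = 72.414%
Salt term: 16.6 × (-0.635) = -10.541
GC term: 0.41 × 72.414 = 29.69; length term: −675/29 = −23.276
Tm = 81.5 + (-10.541) + 29.69 − 23.276 = 77.373 → 77.4°C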